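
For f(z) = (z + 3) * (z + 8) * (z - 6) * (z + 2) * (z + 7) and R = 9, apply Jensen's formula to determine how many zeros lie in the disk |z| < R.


Jensen's formula: (1/2pi)*integral log|f(Re^it)|dt = log|f(0)| + sum_{|a_k|<R} log(R/|a_k|)
Step 1: f(0) = 3 * 8 * (-6) * 2 * 7 = -2016
Step 2: log|f(0)| = log|-3| + log|-8| + log|6| + log|-2| + log|-7| = 7.6089
Step 3: Zeros inside |z| < 9: -3, -8, 6, -2, -7
Step 4: Jensen sum = log(9/3) + log(9/8) + log(9/6) + log(9/2) + log(9/7) = 3.3773
Step 5: n(R) = number of terms in the Jensen sum = count of zeros inside |z| < 9 = 5

5


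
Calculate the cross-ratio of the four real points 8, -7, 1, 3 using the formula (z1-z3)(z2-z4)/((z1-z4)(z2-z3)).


Step 1: (z1-z3)(z2-z4) = 7 * (-10) = -70
Step 2: (z1-z4)(z2-z3) = 5 * (-8) = -40
Step 3: Cross-ratio = 70/40 = 7/4

7/4


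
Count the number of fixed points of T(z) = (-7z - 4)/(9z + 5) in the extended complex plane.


Step 1: Fixed points satisfy T(z) = z
Step 2: 9z^2 + 12z + 4 = 0
Step 3: Discriminant = 12^2 - 4*9*4 = 0
Step 4: Number of fixed points = 1

1


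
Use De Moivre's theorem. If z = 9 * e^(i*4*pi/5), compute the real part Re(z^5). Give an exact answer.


Step 1: By De Moivre's theorem, z^5 = 9^5 * e^(i*5*4*pi/5) = 59049 * (cos(4*pi) + i*sin(4*pi))
Step 2: |z|^5 = 9^5 = 59049
Step 3: Reduce the angle mod 2*pi: 4*pi - 4*pi = 0
Step 4: cos(0) = 1
Step 5: Re(z^5) = 59049 * 1 = 59049

59049


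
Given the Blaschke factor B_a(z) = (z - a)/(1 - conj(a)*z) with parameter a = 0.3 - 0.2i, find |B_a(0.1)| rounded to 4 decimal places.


Step 1: Numerator z0 - a = 0.1 - (0.3 - 0.2i) = -0.2 + 0.2i
Step 2: Denominator 1 - conj(a)*z0 = 1 - (0.3 + 0.2i)*0.1 = 0.97 - 0.02i
Step 3: |z0 - a|^2 = (-0.2)^2 + 0.2^2 = 0.08; |1 - conj(a)*z0|^2 = 0.97^2 + (-0.02)^2 = 0.9413
Step 4: |B_a(0.1)| = sqrt(0.08 / 0.9413) = sqrt(0.084989)
Step 5: = 0.2915

0.2915


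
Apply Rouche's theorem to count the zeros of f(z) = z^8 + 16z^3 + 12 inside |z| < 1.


Step 1: On |z| = 1 the three terms have sizes |z^8| = 1^8 = 1, |16z^3| = 16*1^3 = 16, |12| = 12
Step 2: The dominant term is g(z) = 16z^3; let h(z) = z^8 + 12 so f = g + h
Step 3: On |z| = 1: |g| = 16 and |h| <= 1 + 12 = 13
Step 4: Since 16 > 13, |h| < |g| on |z| = 1, so by Rouche f has the same number of zeros as g inside |z| < 1
Step 5: g(z) = 16z^3 has 3 zeros (at the origin, multiplicity 3) inside |z| < 1. Answer = 3

3


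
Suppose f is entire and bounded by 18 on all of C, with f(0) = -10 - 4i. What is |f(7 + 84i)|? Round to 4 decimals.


Step 1: By Liouville's theorem, a bounded entire function is constant.
Step 2: f(z) = f(0) = -10 - 4i for all z.
Step 3: |f(w)| = |-10 - 4i| = sqrt(100 + 16)
Step 4: = 10.7703

10.7703


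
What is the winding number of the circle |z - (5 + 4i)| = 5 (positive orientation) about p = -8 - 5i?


Step 1: Center c = (5, 4), radius = 5
Step 2: |p - c|^2 = (-13)^2 + (-9)^2 = 250
Step 3: r^2 = 25
Step 4: |p-c| > r so winding number = 0

0


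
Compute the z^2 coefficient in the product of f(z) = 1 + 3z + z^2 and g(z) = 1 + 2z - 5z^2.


Step 1: z^2 term in f*g comes from: (1)*(-5z^2) + (3z)*(2z) + (z^2)*(1)
Step 2: = -5 + 6 + 1
Step 3: = 2

2


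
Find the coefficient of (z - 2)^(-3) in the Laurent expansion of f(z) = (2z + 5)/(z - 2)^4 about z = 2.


Step 1: Write the numerator in powers of (z - 2): 2z + 5 = 2(z - 2) + (2*2 + 5) = 2(z - 2) + 9
Step 2: Divide by (z - 2)^4: f(z) = 9(z - 2)^(-4) + 2(z - 2)^(-3)
Step 3: This finite sum is the Laurent series of f about z = 2.
Step 4: Coefficient of (z - 2)^(-3) = coefficient of (z - 2) in the re-centred numerator = 2

2


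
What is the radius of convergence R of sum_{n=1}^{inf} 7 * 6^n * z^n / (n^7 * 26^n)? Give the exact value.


Step 1: General term a_n = 7 * 6^n / (n^7 * 26^n)
Step 2: By the root test, |a_n|^(1/n) = 7^(1/n) * 6 / (n^(7/n) * 26) -> 6/26 as n -> infinity (since 7^(1/n) -> 1 and n^(7/n) -> 1)
Step 3: R = 1/lim|a_n|^(1/n) = 26/6 = 13/3

13/3


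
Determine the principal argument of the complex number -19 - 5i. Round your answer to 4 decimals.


Step 1: z = -19 - 5i
Step 2: arg(z) = atan2(-5, -19)
Step 3: arg(z) = -2.8843

-2.8843


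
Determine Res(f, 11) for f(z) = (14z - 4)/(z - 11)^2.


Step 1: Pole of order 2 at z = 11
Step 2: Res = lim d/dz [(z - 11)^2 * f(z)] as z -> 11
Step 3: (z - 11)^2 * f(z) = 14z - 4
Step 4: d/dz[14z - 4] = 14

14


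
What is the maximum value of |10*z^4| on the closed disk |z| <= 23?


Step 1: On |z| = 23, |f(z)| = 10 * |z|^4 = 10 * 23^4
Step 2: By maximum modulus principle, maximum is on boundary.
Step 3: Maximum = 10 * 279841 = 2798410

2798410


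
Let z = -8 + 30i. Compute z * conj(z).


Step 1: conj(z) = -8 - 30i
Step 2: z * conj(z) = (-8)^2 + 30^2
Step 3: = 64 + 900 = 964

964


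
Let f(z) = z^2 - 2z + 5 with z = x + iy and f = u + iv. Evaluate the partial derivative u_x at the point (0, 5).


Step 1: f(z) = (x+iy)^2 - 2(x+iy) + 5
Step 2: u = (x^2 - y^2) - 2x + 5
Step 3: u_x = 2x - 2
Step 4: At (0, 5): u_x = 0 - 2 = -2

-2


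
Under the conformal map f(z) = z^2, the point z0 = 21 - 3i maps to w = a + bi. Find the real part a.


Step 1: z0 = 21 - 3i
Step 2: z0^2 = 21^2 - (-3)^2 - 126i
Step 3: real part = 441 - 9 = 432

432


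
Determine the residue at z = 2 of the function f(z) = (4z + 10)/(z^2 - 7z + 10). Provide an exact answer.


Step 1: Q(z) = z^2 - 7z + 10 = (z - 2)(z - 5)
Step 2: Q'(z) = 2z - 7
Step 3: Q'(2) = -3, P(2) = 18
Step 4: Res = P(2)/Q'(2) = 18/(-3) = -6

-6


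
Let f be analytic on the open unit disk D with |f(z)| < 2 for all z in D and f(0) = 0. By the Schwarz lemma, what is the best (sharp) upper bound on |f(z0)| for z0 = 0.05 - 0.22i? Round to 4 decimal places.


Step 1: g = f/2 maps D -> D with g(0) = 0, so by the Schwarz lemma |g(z)| <= |z|, i.e. |f(z)| <= 2|z|; this is sharp (f(z) = 2z).
Step 2: |z0|^2 = 0.05^2 + (-0.22)^2 = 0.0509
Step 3: |z0| = sqrt(0.0509) = 0.22561
Step 4: Best bound = 2 * |z0| = 2 * 0.22561 = 0.4512

0.4512


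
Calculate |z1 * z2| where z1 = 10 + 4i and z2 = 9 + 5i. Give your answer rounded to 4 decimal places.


Step 1: |z1| = sqrt(10^2 + 4^2) = sqrt(116)
Step 2: |z2| = sqrt(9^2 + 5^2) = sqrt(106)
Step 3: |z1*z2| = |z1|*|z2| = sqrt(116) * sqrt(106) = sqrt(116 * 106) = sqrt(12296)
Step 4: = 110.8873

110.8873


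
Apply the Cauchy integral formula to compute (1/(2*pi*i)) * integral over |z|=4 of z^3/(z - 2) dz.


Step 1: f(z) = z^3, a = 2 is inside |z| = 4
Step 2: By Cauchy integral formula: (1/(2pi*i)) * integral = f(a)
Step 3: f(2) = 2^3 = 8

8


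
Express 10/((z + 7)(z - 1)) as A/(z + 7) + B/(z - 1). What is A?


Step 1: Multiply both sides by (z + 7) and set z = -7
Step 2: A = 10 / (-7 - 1)
Step 3: A = 10 / (-8)
Step 4: A = -5/4

-5/4


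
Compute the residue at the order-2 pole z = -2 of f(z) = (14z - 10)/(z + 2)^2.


Step 1: Pole of order 2 at z = -2
Step 2: Res = lim d/dz [(z + 2)^2 * f(z)] as z -> -2
Step 3: (z + 2)^2 * f(z) = 14z - 10
Step 4: d/dz[14z - 10] = 14

14


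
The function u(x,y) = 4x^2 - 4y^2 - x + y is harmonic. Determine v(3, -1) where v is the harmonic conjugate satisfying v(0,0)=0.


Step 1: v_x = -u_y = 8y - 1
Step 2: v_y = u_x = 8x - 1
Step 3: v = 8xy - x - y + C
Step 4: v(0,0) = 0 => C = 0
Step 5: v(3, -1) = -26

-26


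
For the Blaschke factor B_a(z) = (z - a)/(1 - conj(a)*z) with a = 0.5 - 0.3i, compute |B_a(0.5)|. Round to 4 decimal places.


Step 1: Numerator z0 - a = 0.5 - (0.5 - 0.3i) = 0 + 0.3i
Step 2: Denominator 1 - conj(a)*z0 = 1 - (0.5 + 0.3i)*0.5 = 0.75 - 0.15i
Step 3: |z0 - a|^2 = 0^2 + 0.3^2 = 0.09; |1 - conj(a)*z0|^2 = 0.75^2 + (-0.15)^2 = 0.585
Step 4: |B_a(0.5)| = sqrt(0.09 / 0.585) = sqrt(0.153846)
Step 5: = 0.3922

0.3922


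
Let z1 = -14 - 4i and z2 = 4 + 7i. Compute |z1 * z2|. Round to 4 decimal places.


Step 1: |z1| = sqrt((-14)^2 + (-4)^2) = sqrt(212)
Step 2: |z2| = sqrt(4^2 + 7^2) = sqrt(65)
Step 3: |z1*z2| = |z1|*|z2| = sqrt(212) * sqrt(65) = sqrt(212 * 65) = sqrt(13780)
Step 4: = 117.3882

117.3882


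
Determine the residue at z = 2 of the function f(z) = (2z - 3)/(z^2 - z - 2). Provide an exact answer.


Step 1: Q(z) = z^2 - z - 2 = (z - 2)(z + 1)
Step 2: Q'(z) = 2z - 1
Step 3: Q'(2) = 3, P(2) = 1
Step 4: Res = P(2)/Q'(2) = 1/3 = 1/3

1/3


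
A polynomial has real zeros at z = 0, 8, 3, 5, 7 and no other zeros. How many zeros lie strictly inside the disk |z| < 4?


Step 1: Check each root:
  z = 0: |0| = 0 < 4
  z = 8: |8| = 8 >= 4
  z = 3: |3| = 3 < 4
  z = 5: |5| = 5 >= 4
  z = 7: |7| = 7 >= 4
Step 2: Count = 2

2


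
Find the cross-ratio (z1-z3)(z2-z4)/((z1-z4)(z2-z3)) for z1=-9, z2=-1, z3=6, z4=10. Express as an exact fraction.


Step 1: (z1-z3)(z2-z4) = (-15) * (-11) = 165
Step 2: (z1-z4)(z2-z3) = (-19) * (-7) = 133
Step 3: Cross-ratio = 165/133 = 165/133

165/133


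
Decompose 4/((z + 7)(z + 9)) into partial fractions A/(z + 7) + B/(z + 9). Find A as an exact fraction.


Step 1: Multiply both sides by (z + 7) and set z = -7
Step 2: A = 4 / (-7 + 9)
Step 3: A = 4 / 2
Step 4: A = 2

2


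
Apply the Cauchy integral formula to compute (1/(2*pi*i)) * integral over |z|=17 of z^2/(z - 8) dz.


Step 1: f(z) = z^2, a = 8 is inside |z| = 17
Step 2: By Cauchy integral formula: (1/(2pi*i)) * integral = f(a)
Step 3: f(8) = 8^2 = 64

64


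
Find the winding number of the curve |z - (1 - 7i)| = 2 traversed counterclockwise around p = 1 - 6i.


Step 1: Center c = (1, -7), radius = 2
Step 2: |p - c|^2 = 0^2 + 1^2 = 1
Step 3: r^2 = 4
Step 4: |p-c| < r so winding number = 1

1


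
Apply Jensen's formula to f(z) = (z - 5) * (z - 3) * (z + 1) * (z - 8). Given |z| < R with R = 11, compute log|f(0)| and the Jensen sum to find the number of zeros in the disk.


Jensen's formula: (1/2pi)*integral log|f(Re^it)|dt = log|f(0)| + sum_{|a_k|<R} log(R/|a_k|)
Step 1: f(0) = (-5) * (-3) * 1 * (-8) = -120
Step 2: log|f(0)| = log|5| + log|3| + log|-1| + log|8| = 4.7875
Step 3: Zeros inside |z| < 11: 5, 3, -1, 8
Step 4: Jensen sum = log(11/5) + log(11/3) + log(11/1) + log(11/8) = 4.8041
Step 5: n(R) = number of terms in the Jensen sum = count of zeros inside |z| < 11 = 4

4


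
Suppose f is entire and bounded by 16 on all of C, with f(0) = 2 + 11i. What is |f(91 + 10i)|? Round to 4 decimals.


Step 1: By Liouville's theorem, a bounded entire function is constant.
Step 2: f(z) = f(0) = 2 + 11i for all z.
Step 3: |f(w)| = |2 + 11i| = sqrt(4 + 121)
Step 4: = 11.1803

11.1803


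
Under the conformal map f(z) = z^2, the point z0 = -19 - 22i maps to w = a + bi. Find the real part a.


Step 1: z0 = -19 - 22i
Step 2: z0^2 = (-19)^2 - (-22)^2 + 836i
Step 3: real part = 361 - 484 = -123

-123


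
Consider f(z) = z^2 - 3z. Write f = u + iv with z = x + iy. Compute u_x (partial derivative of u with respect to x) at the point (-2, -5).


Step 1: f(z) = (x+iy)^2 - 3(x+iy) + 0
Step 2: u = (x^2 - y^2) - 3x + 0
Step 3: u_x = 2x - 3
Step 4: At (-2, -5): u_x = -4 - 3 = -7

-7


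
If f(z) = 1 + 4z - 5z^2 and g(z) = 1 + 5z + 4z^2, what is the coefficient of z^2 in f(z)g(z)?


Step 1: z^2 term in f*g comes from: (1)*(4z^2) + (4z)*(5z) + (-5z^2)*(1)
Step 2: = 4 + 20 - 5
Step 3: = 19

19


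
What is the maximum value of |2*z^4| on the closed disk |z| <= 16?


Step 1: On |z| = 16, |f(z)| = 2 * |z|^4 = 2 * 16^4
Step 2: By maximum modulus principle, maximum is on boundary.
Step 3: Maximum = 2 * 65536 = 131072

131072


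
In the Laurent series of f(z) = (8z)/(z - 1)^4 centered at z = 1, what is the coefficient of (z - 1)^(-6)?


Step 1: Write the numerator in powers of (z - 1): 8z = 8(z - 1) + (8*1 + 0) = 8(z - 1) + 8
Step 2: Divide by (z - 1)^4: f(z) = 8(z - 1)^(-4) + 8(z - 1)^(-3)
Step 3: This finite sum is the Laurent series of f about z = 1.
Step 4: Only the powers -4 and -3 appear, so the coefficient of (z - 1)^(-6) = 0

0


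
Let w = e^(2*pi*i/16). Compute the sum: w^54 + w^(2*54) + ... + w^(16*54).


Step 1: The sum sum_{j=1}^{n} w^(k*j) equals n if n | k, else 0.
Step 2: Here n = 16, k = 54
Step 3: Does n divide k? 16 | 54 -> False
Step 4: Sum = 0

0


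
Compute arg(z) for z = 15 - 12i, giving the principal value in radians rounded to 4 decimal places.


Step 1: z = 15 - 12i
Step 2: arg(z) = atan2(-12, 15)
Step 3: arg(z) = -0.6747

-0.6747


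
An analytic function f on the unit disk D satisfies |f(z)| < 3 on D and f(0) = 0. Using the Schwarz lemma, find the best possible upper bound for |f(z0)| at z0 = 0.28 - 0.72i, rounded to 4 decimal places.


Step 1: g = f/3 maps D -> D with g(0) = 0, so by the Schwarz lemma |g(z)| <= |z|, i.e. |f(z)| <= 3|z|; this is sharp (f(z) = 3z).
Step 2: |z0|^2 = 0.28^2 + (-0.72)^2 = 0.5968
Step 3: |z0| = sqrt(0.5968) = 0.772528
Step 4: Best bound = 3 * |z0| = 3 * 0.772528 = 2.3176

2.3176


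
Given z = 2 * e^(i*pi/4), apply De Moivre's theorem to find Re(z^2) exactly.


Step 1: By De Moivre's theorem, z^2 = 2^2 * e^(i*2*pi/4) = 4 * (cos(pi/2) + i*sin(pi/2))
Step 2: |z|^2 = 2^2 = 4
Step 3: The angle pi/2 already lies in [0, 2*pi)
Step 4: cos(pi/2) = 0
Step 5: Re(z^2) = 4 * 0 = 0

0


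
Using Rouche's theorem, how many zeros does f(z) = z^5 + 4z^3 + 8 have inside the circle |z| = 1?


Step 1: On |z| = 1 the three terms have sizes |z^5| = 1^5 = 1, |4z^3| = 4*1^3 = 4, |8| = 8
Step 2: The dominant term is g(z) = 8; let h(z) = z^5 + 4z^3 so f = g + h
Step 3: On |z| = 1: |g| = 8 and |h| <= 1 + 4 = 5
Step 4: Since 8 > 5, |h| < |g| on |z| = 1, so by Rouche f has the same number of zeros as g inside |z| < 1
Step 5: g(z) = 8 is a nonzero constant with no zeros inside |z| < 1. Answer = 0

0


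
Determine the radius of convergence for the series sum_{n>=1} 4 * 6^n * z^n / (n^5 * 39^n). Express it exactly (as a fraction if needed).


Step 1: General term a_n = 4 * 6^n / (n^5 * 39^n)
Step 2: By the root test, |a_n|^(1/n) = 4^(1/n) * 6 / (n^(5/n) * 39) -> 6/39 as n -> infinity (since 4^(1/n) -> 1 and n^(5/n) -> 1)
Step 3: R = 1/lim|a_n|^(1/n) = 39/6 = 13/2

13/2


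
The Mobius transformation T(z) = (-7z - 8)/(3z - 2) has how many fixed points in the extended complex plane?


Step 1: Fixed points satisfy T(z) = z
Step 2: 3z^2 + 5z + 8 = 0
Step 3: Discriminant = 5^2 - 4*3*8 = -71
Step 4: Number of fixed points = 2

2


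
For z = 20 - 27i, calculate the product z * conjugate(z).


Step 1: conj(z) = 20 + 27i
Step 2: z * conj(z) = 20^2 + (-27)^2
Step 3: = 400 + 729 = 1129

1129


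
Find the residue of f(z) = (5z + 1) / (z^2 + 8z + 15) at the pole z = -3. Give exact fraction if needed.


Step 1: Q(z) = z^2 + 8z + 15 = (z + 3)(z + 5)
Step 2: Q'(z) = 2z + 8
Step 3: Q'(-3) = 2, P(-3) = -14
Step 4: Res = P(-3)/Q'(-3) = -14/2 = -7

-7


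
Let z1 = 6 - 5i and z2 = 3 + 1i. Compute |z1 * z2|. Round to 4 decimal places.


Step 1: |z1| = sqrt(6^2 + (-5)^2) = sqrt(61)
Step 2: |z2| = sqrt(3^2 + 1^2) = sqrt(10)
Step 3: |z1*z2| = |z1|*|z2| = sqrt(61) * sqrt(10) = sqrt(61 * 10) = sqrt(610)
Step 4: = 24.6982

24.6982


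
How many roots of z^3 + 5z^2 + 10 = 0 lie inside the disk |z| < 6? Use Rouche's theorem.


Step 1: On |z| = 6 the three terms have sizes |z^3| = 6^3 = 216, |5z^2| = 5*6^2 = 180, |10| = 10
Step 2: The dominant term is g(z) = z^3; let h(z) = 5z^2 + 10 so f = g + h
Step 3: On |z| = 6: |g| = 216 and |h| <= 180 + 10 = 190
Step 4: Since 216 > 190, |h| < |g| on |z| = 6, so by Rouche f has the same number of zeros as g inside |z| < 6
Step 5: g(z) = z^3 has 3 zeros (all at the origin) inside |z| < 6. Answer = 3

3


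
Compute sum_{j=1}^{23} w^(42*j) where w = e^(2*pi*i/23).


Step 1: The sum sum_{j=1}^{n} w^(k*j) equals n if n | k, else 0.
Step 2: Here n = 23, k = 42
Step 3: Does n divide k? 23 | 42 -> False
Step 4: Sum = 0

0


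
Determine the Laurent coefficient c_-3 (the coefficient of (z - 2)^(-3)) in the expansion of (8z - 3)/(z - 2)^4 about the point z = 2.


Step 1: Write the numerator in powers of (z - 2): 8z - 3 = 8(z - 2) + (8*2 - 3) = 8(z - 2) + 13
Step 2: Divide by (z - 2)^4: f(z) = 13(z - 2)^(-4) + 8(z - 2)^(-3)
Step 3: This finite sum is the Laurent series of f about z = 2.
Step 4: Coefficient of (z - 2)^(-3) = coefficient of (z - 2) in the re-centred numerator = 8

8


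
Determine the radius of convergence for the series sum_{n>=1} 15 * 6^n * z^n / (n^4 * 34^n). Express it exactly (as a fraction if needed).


Step 1: General term a_n = 15 * 6^n / (n^4 * 34^n)
Step 2: By the root test, |a_n|^(1/n) = 15^(1/n) * 6 / (n^(4/n) * 34) -> 6/34 as n -> infinity (since 15^(1/n) -> 1 and n^(4/n) -> 1)
Step 3: R = 1/lim|a_n|^(1/n) = 34/6 = 17/3

17/3


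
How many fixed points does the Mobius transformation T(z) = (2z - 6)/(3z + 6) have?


Step 1: Fixed points satisfy T(z) = z
Step 2: 3z^2 + 4z + 6 = 0
Step 3: Discriminant = 4^2 - 4*3*6 = -56
Step 4: Number of fixed points = 2

2


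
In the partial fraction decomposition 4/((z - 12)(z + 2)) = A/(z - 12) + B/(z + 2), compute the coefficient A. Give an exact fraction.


Step 1: Multiply both sides by (z - 12) and set z = 12
Step 2: A = 4 / (12 + 2)
Step 3: A = 4 / 14
Step 4: A = 2/7

2/7


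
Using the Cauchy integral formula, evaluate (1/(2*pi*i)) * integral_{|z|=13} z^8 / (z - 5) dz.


Step 1: f(z) = z^8, a = 5 is inside |z| = 13
Step 2: By Cauchy integral formula: (1/(2pi*i)) * integral = f(a)
Step 3: f(5) = 5^8 = 390625

390625


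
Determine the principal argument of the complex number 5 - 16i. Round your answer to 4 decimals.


Step 1: z = 5 - 16i
Step 2: arg(z) = atan2(-16, 5)
Step 3: arg(z) = -1.2679

-1.2679


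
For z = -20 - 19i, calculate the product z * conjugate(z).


Step 1: conj(z) = -20 + 19i
Step 2: z * conj(z) = (-20)^2 + (-19)^2
Step 3: = 400 + 361 = 761

761


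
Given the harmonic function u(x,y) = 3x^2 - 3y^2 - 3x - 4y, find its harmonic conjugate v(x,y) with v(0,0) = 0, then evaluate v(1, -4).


Step 1: v_x = -u_y = 6y + 4
Step 2: v_y = u_x = 6x - 3
Step 3: v = 6xy + 4x - 3y + C
Step 4: v(0,0) = 0 => C = 0
Step 5: v(1, -4) = -8

-8


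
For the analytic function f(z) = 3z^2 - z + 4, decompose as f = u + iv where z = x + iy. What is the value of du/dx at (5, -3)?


Step 1: f(z) = 3(x+iy)^2 - (x+iy) + 4
Step 2: u = 3(x^2 - y^2) - x + 4
Step 3: u_x = 6x - 1
Step 4: At (5, -3): u_x = 30 - 1 = 29

29


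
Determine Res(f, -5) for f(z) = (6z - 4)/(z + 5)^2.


Step 1: Pole of order 2 at z = -5
Step 2: Res = lim d/dz [(z + 5)^2 * f(z)] as z -> -5
Step 3: (z + 5)^2 * f(z) = 6z - 4
Step 4: d/dz[6z - 4] = 6

6


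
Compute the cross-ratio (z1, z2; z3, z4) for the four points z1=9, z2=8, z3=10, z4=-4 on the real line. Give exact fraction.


Step 1: (z1-z3)(z2-z4) = (-1) * 12 = -12
Step 2: (z1-z4)(z2-z3) = 13 * (-2) = -26
Step 3: Cross-ratio = 12/26 = 6/13

6/13


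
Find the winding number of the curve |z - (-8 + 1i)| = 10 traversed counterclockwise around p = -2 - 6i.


Step 1: Center c = (-8, 1), radius = 10
Step 2: |p - c|^2 = 6^2 + (-7)^2 = 85
Step 3: r^2 = 100
Step 4: |p-c| < r so winding number = 1

1


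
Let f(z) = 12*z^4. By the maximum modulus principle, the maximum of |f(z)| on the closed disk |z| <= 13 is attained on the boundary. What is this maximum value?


Step 1: On |z| = 13, |f(z)| = 12 * |z|^4 = 12 * 13^4
Step 2: By maximum modulus principle, maximum is on boundary.
Step 3: Maximum = 12 * 28561 = 342732

342732


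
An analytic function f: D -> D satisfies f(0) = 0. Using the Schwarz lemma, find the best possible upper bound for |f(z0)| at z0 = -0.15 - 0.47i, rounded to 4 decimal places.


Step 1: Schwarz lemma: if f: D -> D is analytic with f(0) = 0, then |f(z)| <= |z| for all z in D, and this is sharp (f(z) = z).
Step 2: |z0|^2 = (-0.15)^2 + (-0.47)^2 = 0.2434
Step 3: |z0| = sqrt(0.2434) = 0.493356
Step 4: Best bound = |z0| = 0.4934

0.4934


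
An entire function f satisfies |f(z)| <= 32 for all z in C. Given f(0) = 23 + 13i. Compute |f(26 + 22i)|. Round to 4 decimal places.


Step 1: By Liouville's theorem, a bounded entire function is constant.
Step 2: f(z) = f(0) = 23 + 13i for all z.
Step 3: |f(w)| = |23 + 13i| = sqrt(529 + 169)
Step 4: = 26.4197

26.4197


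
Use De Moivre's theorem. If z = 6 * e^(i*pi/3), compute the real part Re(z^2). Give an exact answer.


Step 1: By De Moivre's theorem, z^2 = 6^2 * e^(i*2*pi/3) = 36 * (cos(2*pi/3) + i*sin(2*pi/3))
Step 2: |z|^2 = 6^2 = 36
Step 3: The angle 2*pi/3 already lies in [0, 2*pi)
Step 4: cos(2*pi/3) = -1/2
Step 5: Re(z^2) = 36 * (-1/2) = -18

-18


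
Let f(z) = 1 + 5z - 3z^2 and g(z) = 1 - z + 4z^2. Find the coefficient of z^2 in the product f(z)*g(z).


Step 1: z^2 term in f*g comes from: (1)*(4z^2) + (5z)*(-z) + (-3z^2)*(1)
Step 2: = 4 - 5 - 3
Step 3: = -4

-4


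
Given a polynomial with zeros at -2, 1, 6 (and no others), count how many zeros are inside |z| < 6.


Step 1: Check each root:
  z = -2: |-2| = 2 < 6
  z = 1: |1| = 1 < 6
  z = 6: |6| = 6 >= 6
Step 2: Count = 2

2


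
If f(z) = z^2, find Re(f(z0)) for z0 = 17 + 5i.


Step 1: z0 = 17 + 5i
Step 2: z0^2 = 17^2 - 5^2 + 170i
Step 3: real part = 289 - 25 = 264

264


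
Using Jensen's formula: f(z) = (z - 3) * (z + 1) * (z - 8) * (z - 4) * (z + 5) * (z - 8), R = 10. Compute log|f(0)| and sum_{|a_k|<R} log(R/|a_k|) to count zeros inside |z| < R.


Jensen's formula: (1/2pi)*integral log|f(Re^it)|dt = log|f(0)| + sum_{|a_k|<R} log(R/|a_k|)
Step 1: f(0) = (-3) * 1 * (-8) * (-4) * 5 * (-8) = 3840
Step 2: log|f(0)| = log|3| + log|-1| + log|8| + log|4| + log|-5| + log|8| = 8.2532
Step 3: Zeros inside |z| < 10: 3, -1, 8, 4, -5, 8
Step 4: Jensen sum = log(10/3) + log(10/1) + log(10/8) + log(10/4) + log(10/5) + log(10/8) = 5.5623
Step 5: n(R) = number of terms in the Jensen sum = count of zeros inside |z| < 10 = 6

6


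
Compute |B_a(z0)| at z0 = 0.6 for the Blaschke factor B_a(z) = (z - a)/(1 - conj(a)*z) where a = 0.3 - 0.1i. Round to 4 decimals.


Step 1: Numerator z0 - a = 0.6 - (0.3 - 0.1i) = 0.3 + 0.1i
Step 2: Denominator 1 - conj(a)*z0 = 1 - (0.3 + 0.1i)*0.6 = 0.82 - 0.06i
Step 3: |z0 - a|^2 = 0.3^2 + 0.1^2 = 0.1; |1 - conj(a)*z0|^2 = 0.82^2 + (-0.06)^2 = 0.676
Step 4: |B_a(0.6)| = sqrt(0.1 / 0.676) = sqrt(0.147929)
Step 5: = 0.3846

0.3846


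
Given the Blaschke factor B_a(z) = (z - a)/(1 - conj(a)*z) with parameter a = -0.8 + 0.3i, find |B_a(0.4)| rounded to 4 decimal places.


Step 1: Numerator z0 - a = 0.4 - (-0.8 + 0.3i) = 1.2 - 0.3i
Step 2: Denominator 1 - conj(a)*z0 = 1 - (-0.8 - 0.3i)*0.4 = 1.32 + 0.12i
Step 3: |z0 - a|^2 = 1.2^2 + (-0.3)^2 = 1.53; |1 - conj(a)*z0|^2 = 1.32^2 + 0.12^2 = 1.7568
Step 4: |B_a(0.4)| = sqrt(1.53 / 1.7568) = sqrt(0.870902)
Step 5: = 0.9332

0.9332


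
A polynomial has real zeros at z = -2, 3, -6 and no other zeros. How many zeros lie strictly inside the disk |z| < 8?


Step 1: Check each root:
  z = -2: |-2| = 2 < 8
  z = 3: |3| = 3 < 8
  z = -6: |-6| = 6 < 8
Step 2: Count = 3

3


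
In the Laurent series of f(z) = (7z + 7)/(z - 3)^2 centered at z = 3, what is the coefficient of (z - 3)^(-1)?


Step 1: Write the numerator in powers of (z - 3): 7z + 7 = 7(z - 3) + (7*3 + 7) = 7(z - 3) + 28
Step 2: Divide by (z - 3)^2: f(z) = 28(z - 3)^(-2) + 7(z - 3)^(-1)
Step 3: This finite sum is the Laurent series of f about z = 3.
Step 4: Coefficient of (z - 3)^(-1) = coefficient of (z - 3) in the re-centred numerator = 7

7


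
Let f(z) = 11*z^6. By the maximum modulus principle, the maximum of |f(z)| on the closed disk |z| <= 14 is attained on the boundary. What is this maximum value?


Step 1: On |z| = 14, |f(z)| = 11 * |z|^6 = 11 * 14^6
Step 2: By maximum modulus principle, maximum is on boundary.
Step 3: Maximum = 11 * 7529536 = 82824896

82824896


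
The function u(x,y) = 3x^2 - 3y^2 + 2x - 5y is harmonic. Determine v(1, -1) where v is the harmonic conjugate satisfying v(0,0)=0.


Step 1: v_x = -u_y = 6y + 5
Step 2: v_y = u_x = 6x + 2
Step 3: v = 6xy + 5x + 2y + C
Step 4: v(0,0) = 0 => C = 0
Step 5: v(1, -1) = -3

-3


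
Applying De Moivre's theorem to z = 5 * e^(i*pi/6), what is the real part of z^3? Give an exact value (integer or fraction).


Step 1: By De Moivre's theorem, z^3 = 5^3 * e^(i*3*pi/6) = 125 * (cos(pi/2) + i*sin(pi/2))
Step 2: |z|^3 = 5^3 = 125
Step 3: The angle pi/2 already lies in [0, 2*pi)
Step 4: cos(pi/2) = 0
Step 5: Re(z^3) = 125 * 0 = 0

0


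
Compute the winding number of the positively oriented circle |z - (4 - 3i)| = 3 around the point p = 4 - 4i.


Step 1: Center c = (4, -3), radius = 3
Step 2: |p - c|^2 = 0^2 + (-1)^2 = 1
Step 3: r^2 = 9
Step 4: |p-c| < r so winding number = 1

1


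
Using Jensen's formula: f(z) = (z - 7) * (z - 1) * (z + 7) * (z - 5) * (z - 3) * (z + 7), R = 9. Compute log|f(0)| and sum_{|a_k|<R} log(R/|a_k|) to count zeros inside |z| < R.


Jensen's formula: (1/2pi)*integral log|f(Re^it)|dt = log|f(0)| + sum_{|a_k|<R} log(R/|a_k|)
Step 1: f(0) = (-7) * (-1) * 7 * (-5) * (-3) * 7 = 5145
Step 2: log|f(0)| = log|7| + log|1| + log|-7| + log|5| + log|3| + log|-7| = 8.5458
Step 3: Zeros inside |z| < 9: 7, 1, -7, 5, 3, -7
Step 4: Jensen sum = log(9/7) + log(9/1) + log(9/7) + log(9/5) + log(9/3) + log(9/7) = 4.6376
Step 5: n(R) = number of terms in the Jensen sum = count of zeros inside |z| < 9 = 6

6


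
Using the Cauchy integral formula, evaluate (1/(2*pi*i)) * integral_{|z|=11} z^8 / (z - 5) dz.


Step 1: f(z) = z^8, a = 5 is inside |z| = 11
Step 2: By Cauchy integral formula: (1/(2pi*i)) * integral = f(a)
Step 3: f(5) = 5^8 = 390625

390625


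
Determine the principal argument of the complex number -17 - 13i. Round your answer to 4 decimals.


Step 1: z = -17 - 13i
Step 2: arg(z) = atan2(-13, -17)
Step 3: arg(z) = -2.4887

-2.4887


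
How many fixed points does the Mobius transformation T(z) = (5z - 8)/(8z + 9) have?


Step 1: Fixed points satisfy T(z) = z
Step 2: 8z^2 + 4z + 8 = 0
Step 3: Discriminant = 4^2 - 4*8*8 = -240
Step 4: Number of fixed points = 2

2


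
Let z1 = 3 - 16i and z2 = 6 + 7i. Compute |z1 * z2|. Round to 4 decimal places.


Step 1: |z1| = sqrt(3^2 + (-16)^2) = sqrt(265)
Step 2: |z2| = sqrt(6^2 + 7^2) = sqrt(85)
Step 3: |z1*z2| = |z1|*|z2| = sqrt(265) * sqrt(85) = sqrt(265 * 85) = sqrt(22525)
Step 4: = 150.0833

150.0833


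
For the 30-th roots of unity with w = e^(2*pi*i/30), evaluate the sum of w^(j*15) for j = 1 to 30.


Step 1: The sum sum_{j=1}^{n} w^(k*j) equals n if n | k, else 0.
Step 2: Here n = 30, k = 15
Step 3: Does n divide k? 30 | 15 -> False
Step 4: Sum = 0

0


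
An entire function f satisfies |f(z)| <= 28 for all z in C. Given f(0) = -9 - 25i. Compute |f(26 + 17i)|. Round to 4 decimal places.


Step 1: By Liouville's theorem, a bounded entire function is constant.
Step 2: f(z) = f(0) = -9 - 25i for all z.
Step 3: |f(w)| = |-9 - 25i| = sqrt(81 + 625)
Step 4: = 26.5707

26.5707


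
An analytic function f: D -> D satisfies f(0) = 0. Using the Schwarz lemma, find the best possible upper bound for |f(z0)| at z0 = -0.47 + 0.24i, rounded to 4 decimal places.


Step 1: Schwarz lemma: if f: D -> D is analytic with f(0) = 0, then |f(z)| <= |z| for all z in D, and this is sharp (f(z) = z).
Step 2: |z0|^2 = (-0.47)^2 + 0.24^2 = 0.2785
Step 3: |z0| = sqrt(0.2785) = 0.527731
Step 4: Best bound = |z0| = 0.5277

0.5277


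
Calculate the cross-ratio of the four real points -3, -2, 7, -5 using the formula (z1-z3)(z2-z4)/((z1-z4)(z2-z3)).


Step 1: (z1-z3)(z2-z4) = (-10) * 3 = -30
Step 2: (z1-z4)(z2-z3) = 2 * (-9) = -18
Step 3: Cross-ratio = 30/18 = 5/3

5/3


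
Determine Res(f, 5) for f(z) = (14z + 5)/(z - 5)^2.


Step 1: Pole of order 2 at z = 5
Step 2: Res = lim d/dz [(z - 5)^2 * f(z)] as z -> 5
Step 3: (z - 5)^2 * f(z) = 14z + 5
Step 4: d/dz[14z + 5] = 14

14


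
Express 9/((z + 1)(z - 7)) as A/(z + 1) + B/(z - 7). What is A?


Step 1: Multiply both sides by (z + 1) and set z = -1
Step 2: A = 9 / (-1 - 7)
Step 3: A = 9 / (-8)
Step 4: A = -9/8

-9/8


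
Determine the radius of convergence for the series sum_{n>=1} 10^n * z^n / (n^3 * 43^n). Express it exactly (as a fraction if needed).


Step 1: General term a_n = 10^n / (n^3 * 43^n)
Step 2: By the root test, |a_n|^(1/n) = 10 / (n^(3/n) * 43) -> 10/43 as n -> infinity (since n^(3/n) -> 1)
Step 3: R = 1/lim|a_n|^(1/n) = 43/10

43/10


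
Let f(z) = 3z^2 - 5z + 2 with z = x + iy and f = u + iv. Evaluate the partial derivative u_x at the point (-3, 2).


Step 1: f(z) = 3(x+iy)^2 - 5(x+iy) + 2
Step 2: u = 3(x^2 - y^2) - 5x + 2
Step 3: u_x = 6x - 5
Step 4: At (-3, 2): u_x = -18 - 5 = -23

-23


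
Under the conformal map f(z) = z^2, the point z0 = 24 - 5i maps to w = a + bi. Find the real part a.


Step 1: z0 = 24 - 5i
Step 2: z0^2 = 24^2 - (-5)^2 - 240i
Step 3: real part = 576 - 25 = 551

551


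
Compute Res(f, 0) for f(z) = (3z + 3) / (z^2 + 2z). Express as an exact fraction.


Step 1: Q(z) = z^2 + 2z = (z)(z + 2)
Step 2: Q'(z) = 2z + 2
Step 3: Q'(0) = 2, P(0) = 3
Step 4: Res = P(0)/Q'(0) = 3/2 = 3/2

3/2


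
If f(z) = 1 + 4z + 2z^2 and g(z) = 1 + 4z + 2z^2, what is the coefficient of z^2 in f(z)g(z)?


Step 1: z^2 term in f*g comes from: (1)*(2z^2) + (4z)*(4z) + (2z^2)*(1)
Step 2: = 2 + 16 + 2
Step 3: = 20

20


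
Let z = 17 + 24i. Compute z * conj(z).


Step 1: conj(z) = 17 - 24i
Step 2: z * conj(z) = 17^2 + 24^2
Step 3: = 289 + 576 = 865

865


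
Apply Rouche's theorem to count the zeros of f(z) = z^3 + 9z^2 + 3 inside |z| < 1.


Step 1: On |z| = 1 the three terms have sizes |z^3| = 1^3 = 1, |9z^2| = 9*1^2 = 9, |3| = 3
Step 2: The dominant term is g(z) = 9z^2; let h(z) = z^3 + 3 so f = g + h
Step 3: On |z| = 1: |g| = 9 and |h| <= 1 + 3 = 4
Step 4: Since 9 > 4, |h| < |g| on |z| = 1, so by Rouche f has the same number of zeros as g inside |z| < 1
Step 5: g(z) = 9z^2 has 2 zeros (at the origin, multiplicity 2) inside |z| < 1. Answer = 2

2


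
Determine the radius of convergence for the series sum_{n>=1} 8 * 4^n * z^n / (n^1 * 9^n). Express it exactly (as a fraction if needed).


Step 1: General term a_n = 8 * 4^n / (n^1 * 9^n)
Step 2: By the root test, |a_n|^(1/n) = 8^(1/n) * 4 / (n^(1/n) * 9) -> 4/9 as n -> infinity (since 8^(1/n) -> 1 and n^(1/n) -> 1)
Step 3: R = 1/lim|a_n|^(1/n) = 9/4

9/4


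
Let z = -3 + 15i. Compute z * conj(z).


Step 1: conj(z) = -3 - 15i
Step 2: z * conj(z) = (-3)^2 + 15^2
Step 3: = 9 + 225 = 234

234


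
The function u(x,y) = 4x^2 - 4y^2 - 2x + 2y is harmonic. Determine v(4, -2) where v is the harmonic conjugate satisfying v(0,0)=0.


Step 1: v_x = -u_y = 8y - 2
Step 2: v_y = u_x = 8x - 2
Step 3: v = 8xy - 2x - 2y + C
Step 4: v(0,0) = 0 => C = 0
Step 5: v(4, -2) = -68

-68


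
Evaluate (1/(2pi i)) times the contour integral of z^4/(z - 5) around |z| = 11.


Step 1: f(z) = z^4, a = 5 is inside |z| = 11
Step 2: By Cauchy integral formula: (1/(2pi*i)) * integral = f(a)
Step 3: f(5) = 5^4 = 625

625


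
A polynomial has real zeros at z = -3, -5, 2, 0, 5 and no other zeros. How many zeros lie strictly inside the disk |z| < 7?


Step 1: Check each root:
  z = -3: |-3| = 3 < 7
  z = -5: |-5| = 5 < 7
  z = 2: |2| = 2 < 7
  z = 0: |0| = 0 < 7
  z = 5: |5| = 5 < 7
Step 2: Count = 5

5


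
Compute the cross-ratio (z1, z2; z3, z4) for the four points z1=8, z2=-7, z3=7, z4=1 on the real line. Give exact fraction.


Step 1: (z1-z3)(z2-z4) = 1 * (-8) = -8
Step 2: (z1-z4)(z2-z3) = 7 * (-14) = -98
Step 3: Cross-ratio = 8/98 = 4/49

4/49


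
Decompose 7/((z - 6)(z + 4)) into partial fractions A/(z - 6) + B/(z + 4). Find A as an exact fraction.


Step 1: Multiply both sides by (z - 6) and set z = 6
Step 2: A = 7 / (6 + 4)
Step 3: A = 7 / 10
Step 4: A = 7/10

7/10


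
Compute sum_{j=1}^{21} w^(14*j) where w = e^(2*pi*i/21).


Step 1: The sum sum_{j=1}^{n} w^(k*j) equals n if n | k, else 0.
Step 2: Here n = 21, k = 14
Step 3: Does n divide k? 21 | 14 -> False
Step 4: Sum = 0

0


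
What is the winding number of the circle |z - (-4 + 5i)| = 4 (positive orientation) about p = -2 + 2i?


Step 1: Center c = (-4, 5), radius = 4
Step 2: |p - c|^2 = 2^2 + (-3)^2 = 13
Step 3: r^2 = 16
Step 4: |p-c| < r so winding number = 1

1


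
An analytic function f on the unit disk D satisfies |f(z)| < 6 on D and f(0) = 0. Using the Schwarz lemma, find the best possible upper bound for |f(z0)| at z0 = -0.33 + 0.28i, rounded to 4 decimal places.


Step 1: g = f/6 maps D -> D with g(0) = 0, so by the Schwarz lemma |g(z)| <= |z|, i.e. |f(z)| <= 6|z|; this is sharp (f(z) = 6z).
Step 2: |z0|^2 = (-0.33)^2 + 0.28^2 = 0.1873
Step 3: |z0| = sqrt(0.1873) = 0.432782
Step 4: Best bound = 6 * |z0| = 6 * 0.432782 = 2.5967

2.5967


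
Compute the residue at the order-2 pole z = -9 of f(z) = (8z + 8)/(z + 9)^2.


Step 1: Pole of order 2 at z = -9
Step 2: Res = lim d/dz [(z + 9)^2 * f(z)] as z -> -9
Step 3: (z + 9)^2 * f(z) = 8z + 8
Step 4: d/dz[8z + 8] = 8

8


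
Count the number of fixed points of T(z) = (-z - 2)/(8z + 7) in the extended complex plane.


Step 1: Fixed points satisfy T(z) = z
Step 2: 8z^2 + 8z + 2 = 0
Step 3: Discriminant = 8^2 - 4*8*2 = 0
Step 4: Number of fixed points = 1

1


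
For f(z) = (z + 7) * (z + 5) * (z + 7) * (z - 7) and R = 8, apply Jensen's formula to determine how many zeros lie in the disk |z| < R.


Jensen's formula: (1/2pi)*integral log|f(Re^it)|dt = log|f(0)| + sum_{|a_k|<R} log(R/|a_k|)
Step 1: f(0) = 7 * 5 * 7 * (-7) = -1715
Step 2: log|f(0)| = log|-7| + log|-5| + log|-7| + log|7| = 7.4472
Step 3: Zeros inside |z| < 8: -7, -5, -7, 7
Step 4: Jensen sum = log(8/7) + log(8/5) + log(8/7) + log(8/7) = 0.8706
Step 5: n(R) = number of terms in the Jensen sum = count of zeros inside |z| < 8 = 4

4


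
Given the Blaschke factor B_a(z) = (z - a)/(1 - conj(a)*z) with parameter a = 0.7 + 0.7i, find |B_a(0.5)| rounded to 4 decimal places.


Step 1: Numerator z0 - a = 0.5 - (0.7 + 0.7i) = -0.2 - 0.7i
Step 2: Denominator 1 - conj(a)*z0 = 1 - (0.7 - 0.7i)*0.5 = 0.65 + 0.35i
Step 3: |z0 - a|^2 = (-0.2)^2 + (-0.7)^2 = 0.53; |1 - conj(a)*z0|^2 = 0.65^2 + 0.35^2 = 0.545
Step 4: |B_a(0.5)| = sqrt(0.53 / 0.545) = sqrt(0.972477)
Step 5: = 0.9861

0.9861


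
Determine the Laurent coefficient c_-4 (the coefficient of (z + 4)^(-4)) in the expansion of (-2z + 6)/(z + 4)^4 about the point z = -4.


Step 1: Write the numerator in powers of (z + 4): -2z + 6 = -2(z + 4) + (-2*(-4) + 6) = -2(z + 4) + 14
Step 2: Divide by (z + 4)^4: f(z) = 14(z + 4)^(-4) - 2(z + 4)^(-3)
Step 3: This finite sum is the Laurent series of f about z = -4.
Step 4: Coefficient of (z + 4)^(-4) = -2*(-4) + 6 = 14

14


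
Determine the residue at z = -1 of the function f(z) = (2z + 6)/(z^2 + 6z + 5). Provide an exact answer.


Step 1: Q(z) = z^2 + 6z + 5 = (z + 1)(z + 5)
Step 2: Q'(z) = 2z + 6
Step 3: Q'(-1) = 4, P(-1) = 4
Step 4: Res = P(-1)/Q'(-1) = 4/4 = 1

1


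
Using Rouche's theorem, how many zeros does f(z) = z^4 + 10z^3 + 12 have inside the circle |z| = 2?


Step 1: On |z| = 2 the three terms have sizes |z^4| = 2^4 = 16, |10z^3| = 10*2^3 = 80, |12| = 12
Step 2: The dominant term is g(z) = 10z^3; let h(z) = z^4 + 12 so f = g + h
Step 3: On |z| = 2: |g| = 80 and |h| <= 16 + 12 = 28
Step 4: Since 80 > 28, |h| < |g| on |z| = 2, so by Rouche f has the same number of zeros as g inside |z| < 2
Step 5: g(z) = 10z^3 has 3 zeros (at the origin, multiplicity 3) inside |z| < 2. Answer = 3

3


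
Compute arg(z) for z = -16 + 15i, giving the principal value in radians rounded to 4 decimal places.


Step 1: z = -16 + 15i
Step 2: arg(z) = atan2(15, -16)
Step 3: arg(z) = 2.3884

2.3884


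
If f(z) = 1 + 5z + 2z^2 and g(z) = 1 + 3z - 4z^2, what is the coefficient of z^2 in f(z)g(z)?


Step 1: z^2 term in f*g comes from: (1)*(-4z^2) + (5z)*(3z) + (2z^2)*(1)
Step 2: = -4 + 15 + 2
Step 3: = 13

13


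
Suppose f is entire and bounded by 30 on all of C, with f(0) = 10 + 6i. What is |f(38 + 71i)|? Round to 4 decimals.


Step 1: By Liouville's theorem, a bounded entire function is constant.
Step 2: f(z) = f(0) = 10 + 6i for all z.
Step 3: |f(w)| = |10 + 6i| = sqrt(100 + 36)
Step 4: = 11.6619

11.6619


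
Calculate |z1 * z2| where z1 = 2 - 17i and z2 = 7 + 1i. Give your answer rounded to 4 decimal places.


Step 1: |z1| = sqrt(2^2 + (-17)^2) = sqrt(293)
Step 2: |z2| = sqrt(7^2 + 1^2) = sqrt(50)
Step 3: |z1*z2| = |z1|*|z2| = sqrt(293) * sqrt(50) = sqrt(293 * 50) = sqrt(14650)
Step 4: = 121.0372

121.0372


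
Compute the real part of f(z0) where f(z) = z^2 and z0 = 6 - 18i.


Step 1: z0 = 6 - 18i
Step 2: z0^2 = 6^2 - (-18)^2 - 216i
Step 3: real part = 36 - 324 = -288

-288


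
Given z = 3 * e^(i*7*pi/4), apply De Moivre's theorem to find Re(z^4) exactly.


Step 1: By De Moivre's theorem, z^4 = 3^4 * e^(i*4*7*pi/4) = 81 * (cos(7*pi) + i*sin(7*pi))
Step 2: |z|^4 = 3^4 = 81
Step 3: Reduce the angle mod 2*pi: 7*pi - 6*pi = pi
Step 4: cos(pi) = -1
Step 5: Re(z^4) = 81 * (-1) = -81

-81


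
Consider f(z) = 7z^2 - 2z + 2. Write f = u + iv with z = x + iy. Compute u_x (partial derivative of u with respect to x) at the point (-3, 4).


Step 1: f(z) = 7(x+iy)^2 - 2(x+iy) + 2
Step 2: u = 7(x^2 - y^2) - 2x + 2
Step 3: u_x = 14x - 2
Step 4: At (-3, 4): u_x = -42 - 2 = -44

-44


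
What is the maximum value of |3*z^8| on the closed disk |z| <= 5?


Step 1: On |z| = 5, |f(z)| = 3 * |z|^8 = 3 * 5^8
Step 2: By maximum modulus principle, maximum is on boundary.
Step 3: Maximum = 3 * 390625 = 1171875

1171875


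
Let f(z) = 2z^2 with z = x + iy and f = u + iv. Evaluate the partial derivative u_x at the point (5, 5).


Step 1: f(z) = 2(x+iy)^2 + 0
Step 2: u = 2(x^2 - y^2) + 0
Step 3: u_x = 4x + 0
Step 4: At (5, 5): u_x = 20 + 0 = 20

20


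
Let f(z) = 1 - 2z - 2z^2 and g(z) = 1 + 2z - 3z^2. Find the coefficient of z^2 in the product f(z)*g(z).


Step 1: z^2 term in f*g comes from: (1)*(-3z^2) + (-2z)*(2z) + (-2z^2)*(1)
Step 2: = -3 - 4 - 2
Step 3: = -9

-9


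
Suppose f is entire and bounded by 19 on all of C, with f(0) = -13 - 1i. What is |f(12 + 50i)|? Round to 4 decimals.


Step 1: By Liouville's theorem, a bounded entire function is constant.
Step 2: f(z) = f(0) = -13 - 1i for all z.
Step 3: |f(w)| = |-13 - 1i| = sqrt(169 + 1)
Step 4: = 13.0384

13.0384


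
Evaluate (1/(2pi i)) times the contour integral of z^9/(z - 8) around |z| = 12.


Step 1: f(z) = z^9, a = 8 is inside |z| = 12
Step 2: By Cauchy integral formula: (1/(2pi*i)) * integral = f(a)
Step 3: f(8) = 8^9 = 134217728

134217728


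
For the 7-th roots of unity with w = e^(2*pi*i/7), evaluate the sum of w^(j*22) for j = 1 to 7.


Step 1: The sum sum_{j=1}^{n} w^(k*j) equals n if n | k, else 0.
Step 2: Here n = 7, k = 22
Step 3: Does n divide k? 7 | 22 -> False
Step 4: Sum = 0

0


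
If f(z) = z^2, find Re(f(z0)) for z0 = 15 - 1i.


Step 1: z0 = 15 - 1i
Step 2: z0^2 = 15^2 - (-1)^2 - 30i
Step 3: real part = 225 - 1 = 224

224


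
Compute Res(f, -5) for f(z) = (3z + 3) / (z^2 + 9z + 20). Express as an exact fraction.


Step 1: Q(z) = z^2 + 9z + 20 = (z + 5)(z + 4)
Step 2: Q'(z) = 2z + 9
Step 3: Q'(-5) = -1, P(-5) = -12
Step 4: Res = P(-5)/Q'(-5) = -12/(-1) = 12

12


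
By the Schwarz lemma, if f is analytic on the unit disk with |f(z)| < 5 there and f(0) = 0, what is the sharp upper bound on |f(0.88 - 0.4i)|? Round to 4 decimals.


Step 1: g = f/5 maps D -> D with g(0) = 0, so by the Schwarz lemma |g(z)| <= |z|, i.e. |f(z)| <= 5|z|; this is sharp (f(z) = 5z).
Step 2: |z0|^2 = 0.88^2 + (-0.4)^2 = 0.9344
Step 3: |z0| = sqrt(0.9344) = 0.966644
Step 4: Best bound = 5 * |z0| = 5 * 0.966644 = 4.8332

4.8332


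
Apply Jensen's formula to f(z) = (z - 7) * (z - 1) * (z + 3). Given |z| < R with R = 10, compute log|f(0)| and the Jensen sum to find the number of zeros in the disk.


Jensen's formula: (1/2pi)*integral log|f(Re^it)|dt = log|f(0)| + sum_{|a_k|<R} log(R/|a_k|)
Step 1: f(0) = (-7) * (-1) * 3 = 21
Step 2: log|f(0)| = log|7| + log|1| + log|-3| = 3.0445
Step 3: Zeros inside |z| < 10: 7, 1, -3
Step 4: Jensen sum = log(10/7) + log(10/1) + log(10/3) = 3.8632
Step 5: n(R) = number of terms in the Jensen sum = count of zeros inside |z| < 10 = 3

3
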